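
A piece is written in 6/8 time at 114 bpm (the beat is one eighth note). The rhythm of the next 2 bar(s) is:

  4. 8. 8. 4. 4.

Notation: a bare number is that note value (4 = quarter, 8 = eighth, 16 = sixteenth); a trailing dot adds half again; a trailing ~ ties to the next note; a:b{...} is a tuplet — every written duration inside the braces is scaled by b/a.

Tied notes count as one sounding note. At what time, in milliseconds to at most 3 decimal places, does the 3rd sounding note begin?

note 3 onset = 9/2b = 2368.421ms

1. 0.0ms @ 0 + 1578.947ms (3)
2. 1578.947ms @ 3 + 789.474ms (3/2)
3. 2368.421ms @ 9/2 + 789.474ms (3/2)
4. 3157.895ms @ 6 + 1578.947ms (3)
5. 4736.842ms @ 9 + 1578.947ms (3)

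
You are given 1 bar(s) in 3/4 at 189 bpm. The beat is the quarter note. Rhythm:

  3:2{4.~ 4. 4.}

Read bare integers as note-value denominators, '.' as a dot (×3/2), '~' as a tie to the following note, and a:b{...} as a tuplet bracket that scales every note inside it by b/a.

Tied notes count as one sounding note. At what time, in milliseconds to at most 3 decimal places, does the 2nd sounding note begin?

note 2 onset = 2b = 634.921ms

1. 0.0ms @ 0 + 634.921ms (2)
2. 634.921ms @ 2 + 317.46ms (1)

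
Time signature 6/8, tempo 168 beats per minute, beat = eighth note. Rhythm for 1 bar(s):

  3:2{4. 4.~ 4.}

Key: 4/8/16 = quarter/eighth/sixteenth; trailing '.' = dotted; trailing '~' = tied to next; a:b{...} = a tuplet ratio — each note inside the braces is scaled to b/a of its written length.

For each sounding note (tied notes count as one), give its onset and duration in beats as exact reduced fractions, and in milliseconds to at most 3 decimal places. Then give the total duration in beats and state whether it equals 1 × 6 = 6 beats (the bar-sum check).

1) 0.0ms=0b +714.286ms=2b
2) 714.286ms=2b +1428.571ms=4b
Σ=6b of 6 (168bpm 6/8) — PASS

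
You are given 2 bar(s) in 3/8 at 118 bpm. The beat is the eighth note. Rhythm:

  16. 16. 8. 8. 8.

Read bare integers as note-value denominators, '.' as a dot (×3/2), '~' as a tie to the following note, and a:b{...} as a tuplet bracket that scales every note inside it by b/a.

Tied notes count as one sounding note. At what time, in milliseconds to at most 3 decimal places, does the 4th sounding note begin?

1. 0.0ms @ 0 + 381.356ms (3/4)
2. 381.356ms @ 3/4 + 381.356ms (3/4)
3. 762.712ms @ 3/2 + 762.712ms (3/2)
4. 1525.424ms @ 3 + 762.712ms (3/2)
5. 2288.136ms @ 9/2 + 762.712ms (3/2)

note 4 onset = 3b = 1525.424ms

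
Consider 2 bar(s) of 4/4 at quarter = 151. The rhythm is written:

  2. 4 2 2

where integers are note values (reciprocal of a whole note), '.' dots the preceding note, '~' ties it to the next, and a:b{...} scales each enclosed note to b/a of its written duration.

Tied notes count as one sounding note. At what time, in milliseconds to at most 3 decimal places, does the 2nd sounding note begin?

note 2 onset = 3b = 1192.053ms

1. 0.0ms @ 0 + 1192.053ms (3)
2. 1192.053ms @ 3 + 397.351ms (1)
3. 1589.404ms @ 4 + 794.702ms (2)
4. 2384.106ms @ 6 + 794.702ms (2)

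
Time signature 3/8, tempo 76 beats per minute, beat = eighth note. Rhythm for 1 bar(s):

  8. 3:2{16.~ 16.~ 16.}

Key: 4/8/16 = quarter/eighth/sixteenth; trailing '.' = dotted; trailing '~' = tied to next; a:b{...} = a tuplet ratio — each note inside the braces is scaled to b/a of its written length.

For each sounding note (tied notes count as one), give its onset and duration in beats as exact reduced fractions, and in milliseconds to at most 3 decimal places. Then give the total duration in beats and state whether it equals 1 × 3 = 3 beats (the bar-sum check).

1) 0.0ms=0b +1184.211ms=3/2b
2) 1184.211ms=3/2b +1184.211ms=3/2b
Σ=3b of 3 (76bpm 3/8) — PASS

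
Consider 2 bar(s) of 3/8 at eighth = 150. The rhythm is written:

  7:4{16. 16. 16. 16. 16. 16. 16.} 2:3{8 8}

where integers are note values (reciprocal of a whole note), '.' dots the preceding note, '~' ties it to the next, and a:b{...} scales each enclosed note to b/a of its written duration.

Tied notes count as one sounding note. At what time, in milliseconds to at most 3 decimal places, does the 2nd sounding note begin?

note 2 onset = 3/7b = 171.429ms

1. 0.0ms @ 0 + 171.429ms (3/7)
2. 171.429ms @ 3/7 + 171.429ms (3/7)
3. 342.857ms @ 6/7 + 171.429ms (3/7)
4. 514.286ms @ 9/7 + 171.429ms (3/7)
5. 685.714ms @ 12/7 + 171.429ms (3/7)
6. 857.143ms @ 15/7 + 171.429ms (3/7)
7. 1028.571ms @ 18/7 + 171.429ms (3/7)
8. 1200.0ms @ 3 + 600.0ms (3/2)
9. 1800.0ms @ 9/2 + 600.0ms (3/2)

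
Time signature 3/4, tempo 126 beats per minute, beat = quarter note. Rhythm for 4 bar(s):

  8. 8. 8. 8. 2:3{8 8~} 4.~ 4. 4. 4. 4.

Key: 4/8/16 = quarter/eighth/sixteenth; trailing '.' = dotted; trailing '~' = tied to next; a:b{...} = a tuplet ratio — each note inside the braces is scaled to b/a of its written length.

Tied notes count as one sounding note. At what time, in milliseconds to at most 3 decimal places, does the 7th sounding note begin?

1. 0.0ms @ 0 + 357.143ms (3/4)
2. 357.143ms @ 3/4 + 357.143ms (3/4)
3. 714.286ms @ 3/2 + 357.143ms (3/4)
4. 1071.429ms @ 9/4 + 357.143ms (3/4)
5. 1428.571ms @ 3 + 357.143ms (3/4)
6. 1785.714ms @ 15/4 + 1785.714ms (15/4)
7. 3571.429ms @ 15/2 + 714.286ms (3/2)
8. 4285.714ms @ 9 + 714.286ms (3/2)
9. 5000.0ms @ 21/2 + 714.286ms (3/2)

note 7 onset = 15/2b = 3571.429ms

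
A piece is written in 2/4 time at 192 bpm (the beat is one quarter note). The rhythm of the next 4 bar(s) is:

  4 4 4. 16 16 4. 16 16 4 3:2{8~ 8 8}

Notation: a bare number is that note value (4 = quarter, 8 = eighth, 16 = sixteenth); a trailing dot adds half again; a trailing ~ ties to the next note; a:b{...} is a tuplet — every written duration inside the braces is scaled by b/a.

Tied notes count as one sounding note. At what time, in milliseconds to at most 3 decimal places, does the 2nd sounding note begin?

note 2 onset = 1b = 312.5ms

1. 0.0ms @ 0 + 312.5ms (1)
2. 312.5ms @ 1 + 312.5ms (1)
3. 625.0ms @ 2 + 468.75ms (3/2)
4. 1093.75ms @ 7/2 + 78.125ms (1/4)
5. 1171.875ms @ 15/4 + 78.125ms (1/4)
6. 1250.0ms @ 4 + 468.75ms (3/2)
7. 1718.75ms @ 11/2 + 78.125ms (1/4)
8. 1796.875ms @ 23/4 + 78.125ms (1/4)
9. 1875.0ms @ 6 + 312.5ms (1)
10. 2187.5ms @ 7 + 208.333ms (2/3)
11. 2395.833ms @ 23/3 + 104.167ms (1/3)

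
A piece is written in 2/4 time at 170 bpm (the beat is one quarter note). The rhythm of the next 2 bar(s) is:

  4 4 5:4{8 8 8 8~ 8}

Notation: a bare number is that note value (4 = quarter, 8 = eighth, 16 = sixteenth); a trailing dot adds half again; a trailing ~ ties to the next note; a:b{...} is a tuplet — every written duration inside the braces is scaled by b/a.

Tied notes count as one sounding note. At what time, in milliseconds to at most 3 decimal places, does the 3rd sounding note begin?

note 3 onset = 2b = 705.882ms

1. 0.0ms @ 0 + 352.941ms (1)
2. 352.941ms @ 1 + 352.941ms (1)
3. 705.882ms @ 2 + 141.176ms (2/5)
4. 847.059ms @ 12/5 + 141.176ms (2/5)
5. 988.235ms @ 14/5 + 141.176ms (2/5)
6. 1129.412ms @ 16/5 + 282.353ms (4/5)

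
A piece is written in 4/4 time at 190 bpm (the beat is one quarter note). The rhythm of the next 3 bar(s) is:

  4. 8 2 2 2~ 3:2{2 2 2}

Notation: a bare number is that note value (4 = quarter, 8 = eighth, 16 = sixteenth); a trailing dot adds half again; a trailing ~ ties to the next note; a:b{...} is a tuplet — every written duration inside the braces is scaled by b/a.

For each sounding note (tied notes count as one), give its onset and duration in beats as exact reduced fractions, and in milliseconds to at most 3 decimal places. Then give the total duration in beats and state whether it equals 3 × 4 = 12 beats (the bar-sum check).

1) 0.0ms=0b +473.684ms=3/2b
2) 473.684ms=3/2b +157.895ms=1/2b
3) 631.579ms=2b +631.579ms=2b
4) 1263.158ms=4b +631.579ms=2b
5) 1894.737ms=6b +1052.632ms=10/3b
6) 2947.368ms=28/3b +421.053ms=4/3b
7) 3368.421ms=32/3b +421.053ms=4/3b
Σ=12b of 12 (190bpm 4/4) — PASS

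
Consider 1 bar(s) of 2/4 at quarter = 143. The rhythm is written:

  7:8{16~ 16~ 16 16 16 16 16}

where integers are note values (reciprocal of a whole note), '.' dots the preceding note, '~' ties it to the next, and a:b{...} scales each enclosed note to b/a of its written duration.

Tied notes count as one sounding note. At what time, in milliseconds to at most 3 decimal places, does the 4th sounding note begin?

1. 0.0ms @ 0 + 359.64ms (6/7)
2. 359.64ms @ 6/7 + 119.88ms (2/7)
3. 479.52ms @ 8/7 + 119.88ms (2/7)
4. 599.401ms @ 10/7 + 119.88ms (2/7)
5. 719.281ms @ 12/7 + 119.88ms (2/7)

note 4 onset = 10/7b = 599.401ms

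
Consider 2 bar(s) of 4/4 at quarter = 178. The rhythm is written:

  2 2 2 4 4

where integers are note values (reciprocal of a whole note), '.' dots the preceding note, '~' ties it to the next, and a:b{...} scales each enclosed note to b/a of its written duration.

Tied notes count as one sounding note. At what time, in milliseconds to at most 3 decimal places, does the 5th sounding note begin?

note 5 onset = 7b = 2359.551ms

1. 0.0ms @ 0 + 674.157ms (2)
2. 674.157ms @ 2 + 674.157ms (2)
3. 1348.315ms @ 4 + 674.157ms (2)
4. 2022.472ms @ 6 + 337.079ms (1)
5. 2359.551ms @ 7 + 337.079ms (1)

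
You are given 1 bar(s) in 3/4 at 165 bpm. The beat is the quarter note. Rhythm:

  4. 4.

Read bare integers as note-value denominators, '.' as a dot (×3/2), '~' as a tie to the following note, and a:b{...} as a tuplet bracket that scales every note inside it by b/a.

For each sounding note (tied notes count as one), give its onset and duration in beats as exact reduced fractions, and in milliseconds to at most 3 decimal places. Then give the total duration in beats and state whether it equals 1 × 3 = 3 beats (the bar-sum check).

1) 0.0ms=0b +545.455ms=3/2b
2) 545.455ms=3/2b +545.455ms=3/2b
Σ=3b of 3 (165bpm 3/4) — PASS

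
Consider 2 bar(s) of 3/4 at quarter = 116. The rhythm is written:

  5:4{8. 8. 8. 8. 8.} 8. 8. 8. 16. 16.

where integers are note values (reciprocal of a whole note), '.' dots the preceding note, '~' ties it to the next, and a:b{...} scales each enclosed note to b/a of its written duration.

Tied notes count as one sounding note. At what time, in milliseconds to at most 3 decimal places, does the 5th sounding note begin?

note 5 onset = 12/5b = 1241.379ms

1. 0.0ms @ 0 + 310.345ms (3/5)
2. 310.345ms @ 3/5 + 310.345ms (3/5)
3. 620.69ms @ 6/5 + 310.345ms (3/5)
4. 931.034ms @ 9/5 + 310.345ms (3/5)
5. 1241.379ms @ 12/5 + 310.345ms (3/5)
6. 1551.724ms @ 3 + 387.931ms (3/4)
7. 1939.655ms @ 15/4 + 387.931ms (3/4)
8. 2327.586ms @ 9/2 + 387.931ms (3/4)
9. 2715.517ms @ 21/4 + 193.966ms (3/8)
10. 2909.483ms @ 45/8 + 193.966ms (3/8)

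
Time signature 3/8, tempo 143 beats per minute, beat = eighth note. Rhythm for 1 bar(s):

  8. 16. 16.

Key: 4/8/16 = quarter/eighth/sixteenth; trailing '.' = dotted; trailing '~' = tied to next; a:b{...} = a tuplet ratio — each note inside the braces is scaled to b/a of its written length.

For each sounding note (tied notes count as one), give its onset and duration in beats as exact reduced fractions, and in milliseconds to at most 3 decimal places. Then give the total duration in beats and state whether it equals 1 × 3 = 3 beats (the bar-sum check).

1) 0.0ms=0b +629.371ms=3/2b
2) 629.371ms=3/2b +314.685ms=3/4b
3) 944.056ms=9/4b +314.685ms=3/4b
Σ=3b of 3 (143bpm 3/8) — PASS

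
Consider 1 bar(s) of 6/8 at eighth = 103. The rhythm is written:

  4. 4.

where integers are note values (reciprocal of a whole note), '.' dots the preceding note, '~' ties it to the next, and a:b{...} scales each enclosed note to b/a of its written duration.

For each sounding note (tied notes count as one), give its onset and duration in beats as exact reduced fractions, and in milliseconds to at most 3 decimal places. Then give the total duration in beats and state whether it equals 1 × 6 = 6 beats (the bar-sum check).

1) 0.0ms=0b +1747.573ms=3b
2) 1747.573ms=3b +1747.573ms=3b
Σ=6b of 6 (103bpm 6/8) — PASS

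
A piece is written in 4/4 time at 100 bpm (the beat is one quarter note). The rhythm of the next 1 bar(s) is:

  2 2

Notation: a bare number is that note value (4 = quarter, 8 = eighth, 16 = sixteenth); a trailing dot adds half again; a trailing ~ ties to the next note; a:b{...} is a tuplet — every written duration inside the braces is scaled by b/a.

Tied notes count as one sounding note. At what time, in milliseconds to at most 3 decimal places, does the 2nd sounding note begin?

note 2 onset = 2b = 1200.0ms

1. 0.0ms @ 0 + 1200.0ms (2)
2. 1200.0ms @ 2 + 1200.0ms (2)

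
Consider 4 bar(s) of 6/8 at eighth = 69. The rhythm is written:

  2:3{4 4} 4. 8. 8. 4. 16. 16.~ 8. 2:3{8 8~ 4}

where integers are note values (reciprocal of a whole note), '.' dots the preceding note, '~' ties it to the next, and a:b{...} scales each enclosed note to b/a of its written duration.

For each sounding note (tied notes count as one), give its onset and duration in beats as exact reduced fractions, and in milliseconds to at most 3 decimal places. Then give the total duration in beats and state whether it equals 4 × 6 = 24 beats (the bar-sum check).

1) 0.0ms=0b +2608.696ms=3b
2) 2608.696ms=3b +2608.696ms=3b
3) 5217.391ms=6b +2608.696ms=3b
4) 7826.087ms=9b +1304.348ms=3/2b
5) 9130.435ms=21/2b +1304.348ms=3/2b
6) 10434.783ms=12b +2608.696ms=3b
7) 13043.478ms=15b +652.174ms=3/4b
8) 13695.652ms=63/4b +1956.522ms=9/4b
9) 15652.174ms=18b +1304.348ms=3/2b
10) 16956.522ms=39/2b +3913.043ms=9/2b
Σ=24b of 24 (69bpm 6/8) — PASS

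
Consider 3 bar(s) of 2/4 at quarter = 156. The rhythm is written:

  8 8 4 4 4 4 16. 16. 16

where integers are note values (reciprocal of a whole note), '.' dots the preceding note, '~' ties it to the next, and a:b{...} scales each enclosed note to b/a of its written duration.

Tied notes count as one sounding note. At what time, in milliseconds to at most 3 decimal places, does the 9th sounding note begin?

note 9 onset = 23/4b = 2211.538ms

1. 0.0ms @ 0 + 192.308ms (1/2)
2. 192.308ms @ 1/2 + 192.308ms (1/2)
3. 384.615ms @ 1 + 384.615ms (1)
4. 769.231ms @ 2 + 384.615ms (1)
5. 1153.846ms @ 3 + 384.615ms (1)
6. 1538.462ms @ 4 + 384.615ms (1)
7. 1923.077ms @ 5 + 144.231ms (3/8)
8. 2067.308ms @ 43/8 + 144.231ms (3/8)
9. 2211.538ms @ 23/4 + 96.154ms (1/4)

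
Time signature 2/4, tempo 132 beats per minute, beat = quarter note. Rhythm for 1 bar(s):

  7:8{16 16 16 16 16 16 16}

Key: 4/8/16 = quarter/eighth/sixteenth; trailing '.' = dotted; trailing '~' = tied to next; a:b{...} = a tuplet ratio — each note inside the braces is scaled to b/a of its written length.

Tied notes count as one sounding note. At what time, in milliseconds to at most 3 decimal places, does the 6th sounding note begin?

1. 0.0ms @ 0 + 129.87ms (2/7)
2. 129.87ms @ 2/7 + 129.87ms (2/7)
3. 259.74ms @ 4/7 + 129.87ms (2/7)
4. 389.61ms @ 6/7 + 129.87ms (2/7)
5. 519.481ms @ 8/7 + 129.87ms (2/7)
6. 649.351ms @ 10/7 + 129.87ms (2/7)
7. 779.221ms @ 12/7 + 129.87ms (2/7)

note 6 onset = 10/7b = 649.351ms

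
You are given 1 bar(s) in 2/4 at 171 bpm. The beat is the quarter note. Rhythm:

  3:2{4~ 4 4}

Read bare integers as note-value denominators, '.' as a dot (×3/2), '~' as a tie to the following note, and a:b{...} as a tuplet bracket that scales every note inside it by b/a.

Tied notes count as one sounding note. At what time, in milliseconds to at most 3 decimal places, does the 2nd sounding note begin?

1. 0.0ms @ 0 + 467.836ms (4/3)
2. 467.836ms @ 4/3 + 233.918ms (2/3)

note 2 onset = 4/3b = 467.836ms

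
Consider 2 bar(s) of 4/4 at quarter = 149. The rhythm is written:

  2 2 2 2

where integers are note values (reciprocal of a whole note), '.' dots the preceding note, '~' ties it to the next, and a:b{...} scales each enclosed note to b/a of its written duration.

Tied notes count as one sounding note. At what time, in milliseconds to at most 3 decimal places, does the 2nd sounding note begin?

1. 0.0ms @ 0 + 805.369ms (2)
2. 805.369ms @ 2 + 805.369ms (2)
3. 1610.738ms @ 4 + 805.369ms (2)
4. 2416.107ms @ 6 + 805.369ms (2)

note 2 onset = 2b = 805.369ms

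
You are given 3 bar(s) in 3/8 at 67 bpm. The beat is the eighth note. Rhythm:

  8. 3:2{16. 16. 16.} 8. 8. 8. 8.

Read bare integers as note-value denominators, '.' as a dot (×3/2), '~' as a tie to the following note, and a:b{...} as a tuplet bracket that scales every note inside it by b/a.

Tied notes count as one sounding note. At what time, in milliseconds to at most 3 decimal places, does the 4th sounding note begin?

note 4 onset = 5/2b = 2238.806ms

1. 0.0ms @ 0 + 1343.284ms (3/2)
2. 1343.284ms @ 3/2 + 447.761ms (1/2)
3. 1791.045ms @ 2 + 447.761ms (1/2)
4. 2238.806ms @ 5/2 + 447.761ms (1/2)
5. 2686.567ms @ 3 + 1343.284ms (3/2)
6. 4029.851ms @ 9/2 + 1343.284ms (3/2)
7. 5373.134ms @ 6 + 1343.284ms (3/2)
8. 6716.418ms @ 15/2 + 1343.284ms (3/2)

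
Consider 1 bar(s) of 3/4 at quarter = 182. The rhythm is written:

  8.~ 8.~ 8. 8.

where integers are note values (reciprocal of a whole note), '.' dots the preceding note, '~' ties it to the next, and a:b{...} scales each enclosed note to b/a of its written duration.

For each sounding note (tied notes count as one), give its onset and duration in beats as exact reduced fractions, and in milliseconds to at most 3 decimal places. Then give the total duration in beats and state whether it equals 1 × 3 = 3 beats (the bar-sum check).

1) 0.0ms=0b +741.758ms=9/4b
2) 741.758ms=9/4b +247.253ms=3/4b
Σ=3b of 3 (182bpm 3/4) — PASS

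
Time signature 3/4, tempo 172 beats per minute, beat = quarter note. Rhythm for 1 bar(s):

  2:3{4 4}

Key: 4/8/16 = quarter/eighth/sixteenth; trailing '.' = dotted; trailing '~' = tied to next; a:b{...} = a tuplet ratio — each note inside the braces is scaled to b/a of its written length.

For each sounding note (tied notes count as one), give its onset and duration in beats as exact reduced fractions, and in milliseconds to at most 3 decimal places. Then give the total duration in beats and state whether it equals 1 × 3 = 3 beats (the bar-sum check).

1) 0.0ms=0b +523.256ms=3/2b
2) 523.256ms=3/2b +523.256ms=3/2b
Σ=3b of 3 (172bpm 3/4) — PASS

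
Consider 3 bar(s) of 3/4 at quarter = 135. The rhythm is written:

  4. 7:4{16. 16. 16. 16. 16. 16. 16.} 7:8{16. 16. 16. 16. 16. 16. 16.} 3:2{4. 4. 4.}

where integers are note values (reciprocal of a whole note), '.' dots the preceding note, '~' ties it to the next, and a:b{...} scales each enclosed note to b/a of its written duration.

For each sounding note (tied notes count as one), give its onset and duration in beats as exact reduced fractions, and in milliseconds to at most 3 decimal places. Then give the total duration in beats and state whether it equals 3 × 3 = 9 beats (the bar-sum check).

1) 0.0ms=0b +666.667ms=3/2b
2) 666.667ms=3/2b +95.238ms=3/14b
3) 761.905ms=12/7b +95.238ms=3/14b
4) 857.143ms=27/14b +95.238ms=3/14b
5) 952.381ms=15/7b +95.238ms=3/14b
6) 1047.619ms=33/14b +95.238ms=3/14b
7) 1142.857ms=18/7b +95.238ms=3/14b
8) 1238.095ms=39/14b +95.238ms=3/14b
9) 1333.333ms=3b +190.476ms=3/7b
10) 1523.81ms=24/7b +190.476ms=3/7b
11) 1714.286ms=27/7b +190.476ms=3/7b
12) 1904.762ms=30/7b +190.476ms=3/7b
13) 2095.238ms=33/7b +190.476ms=3/7b
14) 2285.714ms=36/7b +190.476ms=3/7b
15) 2476.19ms=39/7b +190.476ms=3/7b
16) 2666.667ms=6b +444.444ms=1b
17) 3111.111ms=7b +444.444ms=1b
18) 3555.556ms=8b +444.444ms=1b
Σ=9b of 9 (135bpm 3/4) — PASS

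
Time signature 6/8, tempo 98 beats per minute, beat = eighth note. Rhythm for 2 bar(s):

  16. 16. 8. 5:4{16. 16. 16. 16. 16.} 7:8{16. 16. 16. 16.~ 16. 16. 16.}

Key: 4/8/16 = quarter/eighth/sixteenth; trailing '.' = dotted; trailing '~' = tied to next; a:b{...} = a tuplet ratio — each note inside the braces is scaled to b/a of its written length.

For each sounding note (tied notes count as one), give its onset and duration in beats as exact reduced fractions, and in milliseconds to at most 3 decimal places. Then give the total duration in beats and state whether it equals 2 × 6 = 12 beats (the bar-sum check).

1) 0.0ms=0b +459.184ms=3/4b
2) 459.184ms=3/4b +459.184ms=3/4b
3) 918.367ms=3/2b +918.367ms=3/2b
4) 1836.735ms=3b +367.347ms=3/5b
5) 2204.082ms=18/5b +367.347ms=3/5b
6) 2571.429ms=21/5b +367.347ms=3/5b
7) 2938.776ms=24/5b +367.347ms=3/5b
8) 3306.122ms=27/5b +367.347ms=3/5b
9) 3673.469ms=6b +524.781ms=6/7b
10) 4198.251ms=48/7b +524.781ms=6/7b
11) 4723.032ms=54/7b +524.781ms=6/7b
12) 5247.813ms=60/7b +1049.563ms=12/7b
13) 6297.376ms=72/7b +524.781ms=6/7b
14) 6822.157ms=78/7b +524.781ms=6/7b
Σ=12b of 12 (98bpm 6/8) — PASS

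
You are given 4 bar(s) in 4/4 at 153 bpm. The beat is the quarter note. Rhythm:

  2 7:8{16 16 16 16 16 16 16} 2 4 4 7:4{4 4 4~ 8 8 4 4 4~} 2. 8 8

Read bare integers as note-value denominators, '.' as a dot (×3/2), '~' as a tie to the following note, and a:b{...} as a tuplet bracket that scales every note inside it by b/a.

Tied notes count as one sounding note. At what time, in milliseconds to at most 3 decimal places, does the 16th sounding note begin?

1. 0.0ms @ 0 + 784.314ms (2)
2. 784.314ms @ 2 + 112.045ms (2/7)
3. 896.359ms @ 16/7 + 112.045ms (2/7)
4. 1008.403ms @ 18/7 + 112.045ms (2/7)
5. 1120.448ms @ 20/7 + 112.045ms (2/7)
6. 1232.493ms @ 22/7 + 112.045ms (2/7)
7. 1344.538ms @ 24/7 + 112.045ms (2/7)
8. 1456.583ms @ 26/7 + 112.045ms (2/7)
9. 1568.627ms @ 4 + 784.314ms (2)
10. 2352.941ms @ 6 + 392.157ms (1)
11. 2745.098ms @ 7 + 392.157ms (1)
12. 3137.255ms @ 8 + 224.09ms (4/7)
13. 3361.345ms @ 60/7 + 224.09ms (4/7)
14. 3585.434ms @ 64/7 + 336.134ms (6/7)
15. 3921.569ms @ 10 + 112.045ms (2/7)
16. 4033.613ms @ 72/7 + 224.09ms (4/7)
17. 4257.703ms @ 76/7 + 224.09ms (4/7)
18. 4481.793ms @ 80/7 + 1400.56ms (25/7)
19. 5882.353ms @ 15 + 196.078ms (1/2)
20. 6078.431ms @ 31/2 + 196.078ms (1/2)

note 16 onset = 72/7b = 4033.613ms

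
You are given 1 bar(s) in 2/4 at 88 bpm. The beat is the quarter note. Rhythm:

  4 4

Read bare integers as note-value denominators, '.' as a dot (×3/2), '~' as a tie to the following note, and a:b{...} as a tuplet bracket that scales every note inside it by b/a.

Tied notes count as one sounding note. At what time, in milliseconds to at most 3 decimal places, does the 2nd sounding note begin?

note 2 onset = 1b = 681.818ms

1. 0.0ms @ 0 + 681.818ms (1)
2. 681.818ms @ 1 + 681.818ms (1)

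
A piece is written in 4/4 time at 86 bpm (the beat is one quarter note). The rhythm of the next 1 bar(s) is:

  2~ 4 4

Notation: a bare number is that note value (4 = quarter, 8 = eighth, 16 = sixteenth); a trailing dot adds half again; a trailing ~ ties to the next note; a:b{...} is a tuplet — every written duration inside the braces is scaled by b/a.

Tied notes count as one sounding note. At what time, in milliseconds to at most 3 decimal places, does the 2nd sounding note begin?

note 2 onset = 3b = 2093.023ms

1. 0.0ms @ 0 + 2093.023ms (3)
2. 2093.023ms @ 3 + 697.674ms (1)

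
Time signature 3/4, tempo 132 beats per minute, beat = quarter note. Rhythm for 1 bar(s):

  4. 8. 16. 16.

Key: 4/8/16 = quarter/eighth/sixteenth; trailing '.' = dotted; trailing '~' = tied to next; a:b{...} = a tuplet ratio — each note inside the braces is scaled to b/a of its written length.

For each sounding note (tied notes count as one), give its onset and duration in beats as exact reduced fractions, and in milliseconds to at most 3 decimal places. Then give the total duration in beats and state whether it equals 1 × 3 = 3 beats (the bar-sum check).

1) 0.0ms=0b +681.818ms=3/2b
2) 681.818ms=3/2b +340.909ms=3/4b
3) 1022.727ms=9/4b +170.455ms=3/8b
4) 1193.182ms=21/8b +170.455ms=3/8b
Σ=3b of 3 (132bpm 3/4) — PASS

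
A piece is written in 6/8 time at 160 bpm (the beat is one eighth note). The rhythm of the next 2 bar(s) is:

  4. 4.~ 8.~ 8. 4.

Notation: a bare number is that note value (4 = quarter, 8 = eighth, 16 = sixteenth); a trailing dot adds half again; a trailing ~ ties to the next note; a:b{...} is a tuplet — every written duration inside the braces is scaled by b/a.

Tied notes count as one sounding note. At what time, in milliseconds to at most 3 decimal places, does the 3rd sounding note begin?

note 3 onset = 9b = 3375.0ms

1. 0.0ms @ 0 + 1125.0ms (3)
2. 1125.0ms @ 3 + 2250.0ms (6)
3. 3375.0ms @ 9 + 1125.0ms (3)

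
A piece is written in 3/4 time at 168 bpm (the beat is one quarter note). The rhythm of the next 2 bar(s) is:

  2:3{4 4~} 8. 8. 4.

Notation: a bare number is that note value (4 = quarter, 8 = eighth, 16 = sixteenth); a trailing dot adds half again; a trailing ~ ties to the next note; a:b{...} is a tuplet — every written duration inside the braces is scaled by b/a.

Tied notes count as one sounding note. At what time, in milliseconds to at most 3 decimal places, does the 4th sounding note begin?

note 4 onset = 9/2b = 1607.143ms

1. 0.0ms @ 0 + 535.714ms (3/2)
2. 535.714ms @ 3/2 + 803.571ms (9/4)
3. 1339.286ms @ 15/4 + 267.857ms (3/4)
4. 1607.143ms @ 9/2 + 535.714ms (3/2)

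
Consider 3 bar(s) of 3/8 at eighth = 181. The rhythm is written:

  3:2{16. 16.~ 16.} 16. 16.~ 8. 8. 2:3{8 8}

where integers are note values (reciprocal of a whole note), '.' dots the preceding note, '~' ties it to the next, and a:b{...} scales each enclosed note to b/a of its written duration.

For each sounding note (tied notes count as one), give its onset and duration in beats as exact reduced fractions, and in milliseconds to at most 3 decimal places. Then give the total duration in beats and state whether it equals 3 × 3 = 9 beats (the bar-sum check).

1) 0.0ms=0b +165.746ms=1/2b
2) 165.746ms=1/2b +331.492ms=1b
3) 497.238ms=3/2b +248.619ms=3/4b
4) 745.856ms=9/4b +745.856ms=9/4b
5) 1491.713ms=9/2b +497.238ms=3/2b
6) 1988.95ms=6b +497.238ms=3/2b
7) 2486.188ms=15/2b +497.238ms=3/2b
Σ=9b of 9 (181bpm 3/8) — PASS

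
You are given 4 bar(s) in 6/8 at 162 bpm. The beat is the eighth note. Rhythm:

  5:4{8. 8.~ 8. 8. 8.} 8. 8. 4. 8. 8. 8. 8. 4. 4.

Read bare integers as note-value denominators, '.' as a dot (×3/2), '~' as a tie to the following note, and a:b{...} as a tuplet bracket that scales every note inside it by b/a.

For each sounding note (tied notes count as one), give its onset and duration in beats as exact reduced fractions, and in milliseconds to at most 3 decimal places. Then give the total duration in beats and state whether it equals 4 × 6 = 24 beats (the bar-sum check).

1) 0.0ms=0b +444.444ms=6/5b
2) 444.444ms=6/5b +888.889ms=12/5b
3) 1333.333ms=18/5b +444.444ms=6/5b
4) 1777.778ms=24/5b +444.444ms=6/5b
5) 2222.222ms=6b +555.556ms=3/2b
6) 2777.778ms=15/2b +555.556ms=3/2b
7) 3333.333ms=9b +1111.111ms=3b
8) 4444.444ms=12b +555.556ms=3/2b
9) 5000.0ms=27/2b +555.556ms=3/2b
10) 5555.556ms=15b +555.556ms=3/2b
11) 6111.111ms=33/2b +555.556ms=3/2b
12) 6666.667ms=18b +1111.111ms=3b
13) 7777.778ms=21b +1111.111ms=3b
Σ=24b of 24 (162bpm 6/8) — PASS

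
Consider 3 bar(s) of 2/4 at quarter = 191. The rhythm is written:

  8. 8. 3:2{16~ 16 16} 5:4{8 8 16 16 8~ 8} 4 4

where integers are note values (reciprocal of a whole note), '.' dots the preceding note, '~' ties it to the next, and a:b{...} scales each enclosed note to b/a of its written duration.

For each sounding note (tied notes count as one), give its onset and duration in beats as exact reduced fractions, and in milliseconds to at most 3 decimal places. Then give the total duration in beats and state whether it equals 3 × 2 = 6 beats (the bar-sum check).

1) 0.0ms=0b +235.602ms=3/4b
2) 235.602ms=3/4b +235.602ms=3/4b
3) 471.204ms=3/2b +104.712ms=1/3b
4) 575.916ms=11/6b +52.356ms=1/6b
5) 628.272ms=2b +125.654ms=2/5b
6) 753.927ms=12/5b +125.654ms=2/5b
7) 879.581ms=14/5b +62.827ms=1/5b
8) 942.408ms=3b +62.827ms=1/5b
9) 1005.236ms=16/5b +251.309ms=4/5b
10) 1256.545ms=4b +314.136ms=1b
11) 1570.681ms=5b +314.136ms=1b
Σ=6b of 6 (191bpm 2/4) — PASS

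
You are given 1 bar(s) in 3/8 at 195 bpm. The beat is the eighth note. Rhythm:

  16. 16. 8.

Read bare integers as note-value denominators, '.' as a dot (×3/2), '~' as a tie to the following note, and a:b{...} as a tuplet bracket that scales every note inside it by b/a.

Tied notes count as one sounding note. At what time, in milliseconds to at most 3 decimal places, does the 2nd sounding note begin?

note 2 onset = 3/4b = 230.769ms

1. 0.0ms @ 0 + 230.769ms (3/4)
2. 230.769ms @ 3/4 + 230.769ms (3/4)
3. 461.538ms @ 3/2 + 461.538ms (3/2)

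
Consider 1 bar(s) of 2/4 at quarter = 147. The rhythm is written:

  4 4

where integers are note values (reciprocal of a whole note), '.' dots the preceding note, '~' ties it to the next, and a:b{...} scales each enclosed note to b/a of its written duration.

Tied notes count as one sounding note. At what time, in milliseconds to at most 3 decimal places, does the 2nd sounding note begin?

note 2 onset = 1b = 408.163ms

1. 0.0ms @ 0 + 408.163ms (1)
2. 408.163ms @ 1 + 408.163ms (1)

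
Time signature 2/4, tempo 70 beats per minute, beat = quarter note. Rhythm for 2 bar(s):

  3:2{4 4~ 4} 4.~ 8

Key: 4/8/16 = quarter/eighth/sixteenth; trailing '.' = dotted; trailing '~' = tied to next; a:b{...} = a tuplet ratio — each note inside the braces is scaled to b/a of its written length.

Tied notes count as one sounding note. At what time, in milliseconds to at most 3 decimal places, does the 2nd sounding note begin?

note 2 onset = 2/3b = 571.429ms

1. 0.0ms @ 0 + 571.429ms (2/3)
2. 571.429ms @ 2/3 + 1142.857ms (4/3)
3. 1714.286ms @ 2 + 1714.286ms (2)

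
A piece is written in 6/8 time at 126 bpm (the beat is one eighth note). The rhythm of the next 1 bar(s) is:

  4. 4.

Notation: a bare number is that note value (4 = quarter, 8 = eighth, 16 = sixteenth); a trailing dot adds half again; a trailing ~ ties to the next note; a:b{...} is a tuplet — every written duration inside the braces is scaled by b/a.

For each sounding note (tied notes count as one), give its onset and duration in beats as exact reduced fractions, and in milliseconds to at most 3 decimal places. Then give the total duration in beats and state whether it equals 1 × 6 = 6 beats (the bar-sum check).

1) 0.0ms=0b +1428.571ms=3b
2) 1428.571ms=3b +1428.571ms=3b
Σ=6b of 6 (126bpm 6/8) — PASS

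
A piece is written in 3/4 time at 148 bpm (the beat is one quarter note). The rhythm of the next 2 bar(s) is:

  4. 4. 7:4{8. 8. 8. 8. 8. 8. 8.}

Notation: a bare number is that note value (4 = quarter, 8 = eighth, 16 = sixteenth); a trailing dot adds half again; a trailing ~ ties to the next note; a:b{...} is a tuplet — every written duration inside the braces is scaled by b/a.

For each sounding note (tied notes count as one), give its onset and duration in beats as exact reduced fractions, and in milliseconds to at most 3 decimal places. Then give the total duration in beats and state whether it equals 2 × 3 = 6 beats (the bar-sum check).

1) 0.0ms=0b +608.108ms=3/2b
2) 608.108ms=3/2b +608.108ms=3/2b
3) 1216.216ms=3b +173.745ms=3/7b
4) 1389.961ms=24/7b +173.745ms=3/7b
5) 1563.707ms=27/7b +173.745ms=3/7b
6) 1737.452ms=30/7b +173.745ms=3/7b
7) 1911.197ms=33/7b +173.745ms=3/7b
8) 2084.942ms=36/7b +173.745ms=3/7b
9) 2258.687ms=39/7b +173.745ms=3/7b
Σ=6b of 6 (148bpm 3/4) — PASS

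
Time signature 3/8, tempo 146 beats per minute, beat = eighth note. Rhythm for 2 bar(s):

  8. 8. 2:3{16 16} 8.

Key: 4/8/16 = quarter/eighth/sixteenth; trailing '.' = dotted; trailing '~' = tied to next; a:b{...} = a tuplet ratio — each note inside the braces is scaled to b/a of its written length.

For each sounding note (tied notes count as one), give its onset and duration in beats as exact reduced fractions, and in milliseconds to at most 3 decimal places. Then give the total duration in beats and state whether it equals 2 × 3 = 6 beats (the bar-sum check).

1) 0.0ms=0b +616.438ms=3/2b
2) 616.438ms=3/2b +616.438ms=3/2b
3) 1232.877ms=3b +308.219ms=3/4b
4) 1541.096ms=15/4b +308.219ms=3/4b
5) 1849.315ms=9/2b +616.438ms=3/2b
Σ=6b of 6 (146bpm 3/8) — PASS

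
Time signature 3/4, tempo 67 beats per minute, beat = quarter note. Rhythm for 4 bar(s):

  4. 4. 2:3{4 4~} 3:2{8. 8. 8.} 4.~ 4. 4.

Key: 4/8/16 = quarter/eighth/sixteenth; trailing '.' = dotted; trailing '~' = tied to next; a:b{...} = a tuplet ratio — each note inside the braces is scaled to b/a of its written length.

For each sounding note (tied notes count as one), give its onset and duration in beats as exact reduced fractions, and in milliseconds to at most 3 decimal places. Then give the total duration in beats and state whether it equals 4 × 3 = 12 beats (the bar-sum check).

1) 0.0ms=0b +1343.284ms=3/2b
2) 1343.284ms=3/2b +1343.284ms=3/2b
3) 2686.567ms=3b +1343.284ms=3/2b
4) 4029.851ms=9/2b +1791.045ms=2b
5) 5820.896ms=13/2b +447.761ms=1/2b
6) 6268.657ms=7b +447.761ms=1/2b
7) 6716.418ms=15/2b +2686.567ms=3b
8) 9402.985ms=21/2b +1343.284ms=3/2b
Σ=12b of 12 (67bpm 3/4) — PASS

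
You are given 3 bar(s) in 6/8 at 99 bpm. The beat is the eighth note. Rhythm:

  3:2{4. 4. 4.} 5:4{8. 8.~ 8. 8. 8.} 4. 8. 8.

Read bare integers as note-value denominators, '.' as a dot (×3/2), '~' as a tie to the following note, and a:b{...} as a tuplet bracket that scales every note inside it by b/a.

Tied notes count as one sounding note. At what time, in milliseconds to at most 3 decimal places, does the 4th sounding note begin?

1. 0.0ms @ 0 + 1212.121ms (2)
2. 1212.121ms @ 2 + 1212.121ms (2)
3. 2424.242ms @ 4 + 1212.121ms (2)
4. 3636.364ms @ 6 + 727.273ms (6/5)
5. 4363.636ms @ 36/5 + 1454.545ms (12/5)
6. 5818.182ms @ 48/5 + 727.273ms (6/5)
7. 6545.455ms @ 54/5 + 727.273ms (6/5)
8. 7272.727ms @ 12 + 1818.182ms (3)
9. 9090.909ms @ 15 + 909.091ms (3/2)
10. 10000.0ms @ 33/2 + 909.091ms (3/2)

note 4 onset = 6b = 3636.364ms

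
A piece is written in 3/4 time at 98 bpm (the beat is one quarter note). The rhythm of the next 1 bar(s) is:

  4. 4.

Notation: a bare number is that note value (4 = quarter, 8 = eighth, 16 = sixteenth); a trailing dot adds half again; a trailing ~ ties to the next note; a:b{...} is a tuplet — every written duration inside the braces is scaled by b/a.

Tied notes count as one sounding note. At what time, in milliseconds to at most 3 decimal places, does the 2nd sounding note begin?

1. 0.0ms @ 0 + 918.367ms (3/2)
2. 918.367ms @ 3/2 + 918.367ms (3/2)

note 2 onset = 3/2b = 918.367ms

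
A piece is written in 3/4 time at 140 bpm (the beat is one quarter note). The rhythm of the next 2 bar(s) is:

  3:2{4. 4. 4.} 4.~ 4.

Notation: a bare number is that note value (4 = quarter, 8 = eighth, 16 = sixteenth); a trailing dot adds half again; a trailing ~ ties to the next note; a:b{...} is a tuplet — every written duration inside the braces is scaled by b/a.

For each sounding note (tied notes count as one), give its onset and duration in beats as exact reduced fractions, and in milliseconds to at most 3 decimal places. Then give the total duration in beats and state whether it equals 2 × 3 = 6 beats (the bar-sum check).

1) 0.0ms=0b +428.571ms=1b
2) 428.571ms=1b +428.571ms=1b
3) 857.143ms=2b +428.571ms=1b
4) 1285.714ms=3b +1285.714ms=3b
Σ=6b of 6 (140bpm 3/4) — PASS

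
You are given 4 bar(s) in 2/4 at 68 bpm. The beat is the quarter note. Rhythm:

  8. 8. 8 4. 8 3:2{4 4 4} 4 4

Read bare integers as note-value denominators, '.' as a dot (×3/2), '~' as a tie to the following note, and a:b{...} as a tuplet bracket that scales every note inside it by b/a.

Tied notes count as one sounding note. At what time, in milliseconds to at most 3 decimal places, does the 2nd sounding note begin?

1. 0.0ms @ 0 + 661.765ms (3/4)
2. 661.765ms @ 3/4 + 661.765ms (3/4)
3. 1323.529ms @ 3/2 + 441.176ms (1/2)
4. 1764.706ms @ 2 + 1323.529ms (3/2)
5. 3088.235ms @ 7/2 + 441.176ms (1/2)
6. 3529.412ms @ 4 + 588.235ms (2/3)
7. 4117.647ms @ 14/3 + 588.235ms (2/3)
8. 4705.882ms @ 16/3 + 588.235ms (2/3)
9. 5294.118ms @ 6 + 882.353ms (1)
10. 6176.471ms @ 7 + 882.353ms (1)

note 2 onset = 3/4b = 661.765ms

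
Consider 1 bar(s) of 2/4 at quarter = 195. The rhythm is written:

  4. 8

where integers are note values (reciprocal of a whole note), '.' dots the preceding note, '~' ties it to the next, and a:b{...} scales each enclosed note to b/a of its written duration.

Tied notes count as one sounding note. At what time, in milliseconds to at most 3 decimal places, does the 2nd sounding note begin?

1. 0.0ms @ 0 + 461.538ms (3/2)
2. 461.538ms @ 3/2 + 153.846ms (1/2)

note 2 onset = 3/2b = 461.538ms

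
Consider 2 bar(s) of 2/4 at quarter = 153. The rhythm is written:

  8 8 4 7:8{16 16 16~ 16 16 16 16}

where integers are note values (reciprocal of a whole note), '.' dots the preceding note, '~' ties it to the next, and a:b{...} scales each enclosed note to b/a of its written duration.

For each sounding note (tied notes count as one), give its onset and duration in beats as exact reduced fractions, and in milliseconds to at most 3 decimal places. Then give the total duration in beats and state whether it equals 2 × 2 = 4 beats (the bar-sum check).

1) 0.0ms=0b +196.078ms=1/2b
2) 196.078ms=1/2b +196.078ms=1/2b
3) 392.157ms=1b +392.157ms=1b
4) 784.314ms=2b +112.045ms=2/7b
5) 896.359ms=16/7b +112.045ms=2/7b
6) 1008.403ms=18/7b +224.09ms=4/7b
7) 1232.493ms=22/7b +112.045ms=2/7b
8) 1344.538ms=24/7b +112.045ms=2/7b
9) 1456.583ms=26/7b +112.045ms=2/7b
Σ=4b of 4 (153bpm 2/4) — PASS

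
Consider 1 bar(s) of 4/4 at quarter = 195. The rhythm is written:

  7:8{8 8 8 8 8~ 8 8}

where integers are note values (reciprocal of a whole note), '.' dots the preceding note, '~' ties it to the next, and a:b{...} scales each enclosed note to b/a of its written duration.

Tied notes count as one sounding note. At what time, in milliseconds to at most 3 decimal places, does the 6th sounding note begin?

1. 0.0ms @ 0 + 175.824ms (4/7)
2. 175.824ms @ 4/7 + 175.824ms (4/7)
3. 351.648ms @ 8/7 + 175.824ms (4/7)
4. 527.473ms @ 12/7 + 175.824ms (4/7)
5. 703.297ms @ 16/7 + 351.648ms (8/7)
6. 1054.945ms @ 24/7 + 175.824ms (4/7)

note 6 onset = 24/7b = 1054.945ms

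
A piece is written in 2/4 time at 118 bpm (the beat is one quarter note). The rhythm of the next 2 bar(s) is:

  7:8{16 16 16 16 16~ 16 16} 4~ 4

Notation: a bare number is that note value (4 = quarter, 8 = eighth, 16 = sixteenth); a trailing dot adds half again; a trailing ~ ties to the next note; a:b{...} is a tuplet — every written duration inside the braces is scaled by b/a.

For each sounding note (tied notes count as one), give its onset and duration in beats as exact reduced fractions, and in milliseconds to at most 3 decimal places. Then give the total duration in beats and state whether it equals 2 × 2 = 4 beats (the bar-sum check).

1) 0.0ms=0b +145.278ms=2/7b
2) 145.278ms=2/7b +145.278ms=2/7b
3) 290.557ms=4/7b +145.278ms=2/7b
4) 435.835ms=6/7b +145.278ms=2/7b
5) 581.114ms=8/7b +290.557ms=4/7b
6) 871.671ms=12/7b +145.278ms=2/7b
7) 1016.949ms=2b +1016.949ms=2b
Σ=4b of 4 (118bpm 2/4) — PASS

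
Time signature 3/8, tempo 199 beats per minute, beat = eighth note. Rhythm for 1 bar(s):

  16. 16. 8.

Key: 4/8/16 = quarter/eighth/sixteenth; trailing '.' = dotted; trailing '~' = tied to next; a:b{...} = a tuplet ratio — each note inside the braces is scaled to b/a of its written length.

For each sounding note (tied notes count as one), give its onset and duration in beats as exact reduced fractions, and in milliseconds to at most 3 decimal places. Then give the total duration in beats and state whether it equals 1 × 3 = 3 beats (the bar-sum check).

1) 0.0ms=0b +226.131ms=3/4b
2) 226.131ms=3/4b +226.131ms=3/4b
3) 452.261ms=3/2b +452.261ms=3/2b
Σ=3b of 3 (199bpm 3/8) — PASS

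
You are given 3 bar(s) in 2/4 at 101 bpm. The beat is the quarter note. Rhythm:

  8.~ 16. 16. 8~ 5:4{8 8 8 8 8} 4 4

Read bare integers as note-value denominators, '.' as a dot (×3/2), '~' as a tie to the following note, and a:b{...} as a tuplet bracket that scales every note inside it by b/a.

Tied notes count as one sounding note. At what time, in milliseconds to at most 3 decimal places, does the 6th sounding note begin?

1. 0.0ms @ 0 + 668.317ms (9/8)
2. 668.317ms @ 9/8 + 222.772ms (3/8)
3. 891.089ms @ 3/2 + 534.653ms (9/10)
4. 1425.743ms @ 12/5 + 237.624ms (2/5)
5. 1663.366ms @ 14/5 + 237.624ms (2/5)
6. 1900.99ms @ 16/5 + 237.624ms (2/5)
7. 2138.614ms @ 18/5 + 237.624ms (2/5)
8. 2376.238ms @ 4 + 594.059ms (1)
9. 2970.297ms @ 5 + 594.059ms (1)

note 6 onset = 16/5b = 1900.99ms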